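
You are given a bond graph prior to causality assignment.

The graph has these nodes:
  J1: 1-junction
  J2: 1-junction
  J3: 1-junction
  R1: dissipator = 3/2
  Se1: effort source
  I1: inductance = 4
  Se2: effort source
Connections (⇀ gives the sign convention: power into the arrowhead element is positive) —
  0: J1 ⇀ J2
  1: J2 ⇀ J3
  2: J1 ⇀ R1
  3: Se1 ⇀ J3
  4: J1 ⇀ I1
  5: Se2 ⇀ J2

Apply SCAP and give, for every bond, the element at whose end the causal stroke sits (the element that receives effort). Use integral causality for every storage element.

β3 stroke at J3  (Se1: effort source, stroke at far end)
β5 stroke at J2  (Se2 (Se) sets effort on bond)
β1 stroke at J2  (J3 needs exactly one f-in)
β0 stroke at J1  (only one flow-in slot at J2)
β4 stroke at I1  (I1: I, integral causality)
β2 stroke at J1  (common-f at J1 fixed by 4)

β0 stroke→J1
β1 stroke→J2
β2 stroke→J1
β3 stroke→J3
β4 stroke→I1
β5 stroke→J2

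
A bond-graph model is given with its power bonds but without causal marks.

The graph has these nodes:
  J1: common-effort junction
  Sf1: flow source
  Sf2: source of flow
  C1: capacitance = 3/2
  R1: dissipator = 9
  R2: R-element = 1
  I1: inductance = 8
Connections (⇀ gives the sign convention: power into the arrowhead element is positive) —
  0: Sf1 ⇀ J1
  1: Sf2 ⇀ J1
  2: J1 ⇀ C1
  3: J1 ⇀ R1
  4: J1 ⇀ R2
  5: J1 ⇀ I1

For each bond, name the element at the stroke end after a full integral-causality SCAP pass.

#0 |Sf1
#1 |Sf2
#2 |J1
#3 |R1
#4 |R2
#5 |I1

β0 |Sf1  (Sf1: flow source, stroke at near end)
β1 |Sf2  (Sf2 (Sf) sets flow on bond)
β2 |J1  (C1 integral (e out))
β3 |R1  (J1 effort already set via bond 2)
β4 |R2  (J1: bond 2 brought effort, rest push out)
β5 |I1  (J1 effort already set via bond 2)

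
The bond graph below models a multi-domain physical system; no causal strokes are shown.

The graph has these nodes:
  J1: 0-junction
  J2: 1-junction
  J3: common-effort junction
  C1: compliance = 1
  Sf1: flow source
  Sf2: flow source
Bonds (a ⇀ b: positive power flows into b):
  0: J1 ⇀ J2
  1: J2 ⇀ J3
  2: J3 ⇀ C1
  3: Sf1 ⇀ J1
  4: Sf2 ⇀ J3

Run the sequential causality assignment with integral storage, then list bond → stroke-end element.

#0 stroke at J1
#1 stroke at J2
#2 stroke at J3
#3 stroke at Sf1
#4 stroke at Sf2

bond 3 stroke at Sf1  (Sf1 fixes flow; stroke at Sf1)
bond 4 stroke at Sf2  (Sf2: flow source, stroke at near end)
bond 0 stroke at J1  (J1 needs exactly one e-in)
bond 1 stroke at J2  (1-jn J2 has f-setter on 0)
bond 2 stroke at J3  (J3: last free bond brings effort in)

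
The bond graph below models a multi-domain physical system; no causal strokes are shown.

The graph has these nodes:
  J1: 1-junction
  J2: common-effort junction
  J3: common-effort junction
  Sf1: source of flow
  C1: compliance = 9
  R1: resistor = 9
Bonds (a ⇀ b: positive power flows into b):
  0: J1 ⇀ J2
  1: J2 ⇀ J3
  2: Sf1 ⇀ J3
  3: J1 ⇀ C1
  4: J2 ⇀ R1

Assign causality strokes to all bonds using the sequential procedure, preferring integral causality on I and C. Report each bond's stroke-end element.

b0 stroke at J2
b1 stroke at J3
b2 stroke at Sf1
b3 stroke at J1
b4 stroke at R1

β2 stroke at Sf1  (Sf1: flow source, stroke at near end)
β1 stroke at J3  (only one effort-in slot at J3)
β3 stroke at J1  (C1 integral (e out))
β0 stroke at J2  (J1 needs exactly one f-in)
β4 stroke at R1  (0-jn J2 has e-setter on 0)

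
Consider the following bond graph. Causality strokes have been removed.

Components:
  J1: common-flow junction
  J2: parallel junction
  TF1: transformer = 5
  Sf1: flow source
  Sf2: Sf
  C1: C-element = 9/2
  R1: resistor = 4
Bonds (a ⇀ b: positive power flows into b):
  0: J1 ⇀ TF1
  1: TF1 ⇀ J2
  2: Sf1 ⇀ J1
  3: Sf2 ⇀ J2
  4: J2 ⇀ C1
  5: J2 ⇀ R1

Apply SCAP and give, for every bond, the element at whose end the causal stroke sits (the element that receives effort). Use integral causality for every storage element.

#0 →J1
#1 →TF1
#2 →Sf1
#3 →Sf2
#4 →J2
#5 →R1

β2 stroke→Sf1  (source Sf1 imposes f)
β3 stroke→Sf2  (Sf2 (Sf) sets flow on bond)
β0 stroke→J1  (J1 flow already set via bond 2)
β1 stroke→TF1  (TF TF1: opposite of bond 0)
β4 stroke→J2  (C1: C, integral causality)
β5 stroke→R1  (0-jn J2 has e-setter on 4)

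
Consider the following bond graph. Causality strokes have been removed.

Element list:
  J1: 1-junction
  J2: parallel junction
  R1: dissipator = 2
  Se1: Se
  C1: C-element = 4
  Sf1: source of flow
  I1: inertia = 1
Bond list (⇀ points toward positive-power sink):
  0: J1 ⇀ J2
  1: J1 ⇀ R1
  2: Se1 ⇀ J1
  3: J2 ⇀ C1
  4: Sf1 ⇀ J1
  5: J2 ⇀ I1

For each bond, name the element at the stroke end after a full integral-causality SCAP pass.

#0 stroke at J1
#1 stroke at J1
#2 stroke at J1
#3 stroke at J2
#4 stroke at Sf1
#5 stroke at I1

β2 stroke at J1  (Se1: effort source, stroke at far end)
β4 stroke at Sf1  (Sf1: flow source, stroke at near end)
β0 stroke at J1  (J1 flow already set via bond 4)
β1 stroke at J1  (1-jn J1 has f-setter on 4)
β3 stroke at J2  (prefer integral on C1)
β5 stroke at I1  (J2 effort already set via bond 3)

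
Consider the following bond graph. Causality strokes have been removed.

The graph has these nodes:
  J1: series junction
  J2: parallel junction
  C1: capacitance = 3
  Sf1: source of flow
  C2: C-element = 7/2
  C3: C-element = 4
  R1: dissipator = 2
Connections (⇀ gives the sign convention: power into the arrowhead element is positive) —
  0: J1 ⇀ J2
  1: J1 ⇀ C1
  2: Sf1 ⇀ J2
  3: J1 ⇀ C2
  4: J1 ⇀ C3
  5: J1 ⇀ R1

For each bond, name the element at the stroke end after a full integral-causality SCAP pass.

β2 →Sf1  (Sf1 fixes flow; stroke at Sf1)
β0 →J2  (only one effort-in slot at J2)
β1 →J1  (common-f at J1 fixed by 0)
β3 →J1  (1-jn J1 has f-setter on 0)
β4 →J1  (J1: bond 0 brought flow, rest push out)
β5 →J1  (common-f at J1 fixed by 0)

b0 stroke at J2
b1 stroke at J1
b2 stroke at Sf1
b3 stroke at J1
b4 stroke at J1
b5 stroke at J1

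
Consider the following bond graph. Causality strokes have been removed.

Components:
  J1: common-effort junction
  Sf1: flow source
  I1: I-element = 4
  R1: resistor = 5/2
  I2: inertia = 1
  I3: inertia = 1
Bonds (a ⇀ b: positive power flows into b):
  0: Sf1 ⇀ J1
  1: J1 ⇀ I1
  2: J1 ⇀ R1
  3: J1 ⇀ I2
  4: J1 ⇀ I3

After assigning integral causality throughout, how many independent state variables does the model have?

3  (I1, I2, I3 all integral)

#0 stroke at Sf1  (Sf1: flow source, stroke at near end)
#1 stroke at I1  (I1 integral (f out))
#3 stroke at I2  (prefer integral on I2)
#4 stroke at I3  (I3 outputs flow p/I3)
#2 stroke at J1  (J1: last free bond brings effort in)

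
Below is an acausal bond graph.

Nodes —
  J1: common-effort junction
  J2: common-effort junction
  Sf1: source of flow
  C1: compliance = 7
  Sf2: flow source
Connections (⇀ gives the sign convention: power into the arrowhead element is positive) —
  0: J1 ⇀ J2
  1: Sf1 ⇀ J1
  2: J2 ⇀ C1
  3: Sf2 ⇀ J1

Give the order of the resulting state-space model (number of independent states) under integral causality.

β1 →Sf1  (Sf1 (Sf) sets flow on bond)
β3 →Sf2  (Sf2 fixes flow; stroke at Sf2)
β0 →J1  (closing 0-jn rule on J1)
β2 →J2  (closing 0-jn rule on J2)

1  (C1 all integral)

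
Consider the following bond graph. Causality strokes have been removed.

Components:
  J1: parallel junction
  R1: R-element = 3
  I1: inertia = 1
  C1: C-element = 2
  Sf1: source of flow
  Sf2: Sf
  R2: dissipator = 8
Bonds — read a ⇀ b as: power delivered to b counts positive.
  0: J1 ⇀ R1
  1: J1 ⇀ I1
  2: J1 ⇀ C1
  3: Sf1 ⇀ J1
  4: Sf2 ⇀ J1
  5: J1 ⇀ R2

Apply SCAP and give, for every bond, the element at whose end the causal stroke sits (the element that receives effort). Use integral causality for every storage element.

β3 →Sf1  (Sf1 fixes flow; stroke at Sf1)
β4 →Sf2  (Sf2 (Sf) sets flow on bond)
β1 →I1  (prefer integral on I1)
β2 →J1  (C1: C, integral causality)
β0 →R1  (0-jn J1 has e-setter on 2)
β5 →R2  (common-e at J1 fixed by 2)

b0 stroke→R1
b1 stroke→I1
b2 stroke→J1
b3 stroke→Sf1
b4 stroke→Sf2
b5 stroke→R2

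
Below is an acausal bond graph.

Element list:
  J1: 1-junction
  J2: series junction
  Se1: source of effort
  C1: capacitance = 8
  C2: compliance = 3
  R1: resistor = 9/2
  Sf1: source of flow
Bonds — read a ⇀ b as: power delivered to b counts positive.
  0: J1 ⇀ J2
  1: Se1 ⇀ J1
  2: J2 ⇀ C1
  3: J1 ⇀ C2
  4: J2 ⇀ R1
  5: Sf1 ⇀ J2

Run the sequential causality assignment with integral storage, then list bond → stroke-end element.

β1 |J1  (source Se1 imposes e)
β5 |Sf1  (Sf1: flow source, stroke at near end)
β0 |J2  (common-f at J2 fixed by 5)
β2 |J2  (J2 flow already set via bond 5)
β4 |J2  (J2: bond 5 brought flow, rest push out)
β3 |J1  (common-f at J1 fixed by 0)

bond 0 stroke at J2
bond 1 stroke at J1
bond 2 stroke at J2
bond 3 stroke at J1
bond 4 stroke at J2
bond 5 stroke at Sf1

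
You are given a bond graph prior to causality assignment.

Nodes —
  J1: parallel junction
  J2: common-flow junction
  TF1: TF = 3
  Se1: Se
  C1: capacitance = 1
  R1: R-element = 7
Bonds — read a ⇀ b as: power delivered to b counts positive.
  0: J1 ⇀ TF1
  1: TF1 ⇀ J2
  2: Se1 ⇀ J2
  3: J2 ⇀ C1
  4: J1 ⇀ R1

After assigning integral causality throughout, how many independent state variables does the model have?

1  (C1 all integral)

bond 2 stroke→J2  (Se1: effort source, stroke at far end)
bond 3 stroke→J2  (C1 integral (e out))
bond 1 stroke→TF1  (J2 needs exactly one f-in)
bond 0 stroke→J1  (TF1 one-in-one-out from 1)
bond 4 stroke→R1  (0-jn J1 has e-setter on 0)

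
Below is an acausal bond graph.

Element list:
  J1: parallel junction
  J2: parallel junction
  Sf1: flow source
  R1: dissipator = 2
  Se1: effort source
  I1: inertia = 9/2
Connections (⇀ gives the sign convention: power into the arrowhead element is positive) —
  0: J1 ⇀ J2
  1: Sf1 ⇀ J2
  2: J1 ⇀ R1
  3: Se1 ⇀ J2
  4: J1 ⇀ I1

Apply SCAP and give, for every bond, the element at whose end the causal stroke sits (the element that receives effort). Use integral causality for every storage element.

b1 |Sf1  (Sf1 (Sf) sets flow on bond)
b3 |J2  (Se1 (Se) sets effort on bond)
b0 |J1  (common-e at J2 fixed by 3)
b2 |R1  (J1 effort already set via bond 0)
b4 |I1  (J1 effort already set via bond 0)

β0 |J1
β1 |Sf1
β2 |R1
β3 |J2
β4 |I1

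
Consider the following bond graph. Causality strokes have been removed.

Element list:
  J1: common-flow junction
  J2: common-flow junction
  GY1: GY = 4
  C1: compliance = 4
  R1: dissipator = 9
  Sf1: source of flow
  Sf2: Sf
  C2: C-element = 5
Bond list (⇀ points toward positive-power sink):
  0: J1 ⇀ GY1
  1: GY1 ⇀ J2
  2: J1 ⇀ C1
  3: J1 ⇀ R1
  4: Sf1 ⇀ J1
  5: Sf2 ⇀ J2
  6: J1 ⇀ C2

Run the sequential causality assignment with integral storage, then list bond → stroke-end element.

bond 4 →Sf1  (Sf1 (Sf) sets flow on bond)
bond 5 →Sf2  (source Sf2 imposes f)
bond 0 →J1  (J1: bond 4 brought flow, rest push out)
bond 2 →J1  (J1: bond 4 brought flow, rest push out)
bond 3 →J1  (common-f at J1 fixed by 4)
bond 6 →J1  (1-jn J1 has f-setter on 4)
bond 1 →J2  (J2 flow already set via bond 5)

b0 |J1
b1 |J2
b2 |J1
b3 |J1
b4 |Sf1
b5 |Sf2
b6 |J1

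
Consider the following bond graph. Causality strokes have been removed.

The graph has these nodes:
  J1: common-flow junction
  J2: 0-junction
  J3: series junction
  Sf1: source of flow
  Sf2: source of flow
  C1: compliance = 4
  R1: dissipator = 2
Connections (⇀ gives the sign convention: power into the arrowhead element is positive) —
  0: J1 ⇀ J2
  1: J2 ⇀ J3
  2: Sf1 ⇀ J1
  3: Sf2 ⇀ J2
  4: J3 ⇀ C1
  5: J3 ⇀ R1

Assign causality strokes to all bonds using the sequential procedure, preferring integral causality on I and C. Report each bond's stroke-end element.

β0 stroke at J1
β1 stroke at J2
β2 stroke at Sf1
β3 stroke at Sf2
β4 stroke at J3
β5 stroke at J3

#2 stroke→Sf1  (Sf1 fixes flow; stroke at Sf1)
#3 stroke→Sf2  (Sf2: flow source, stroke at near end)
#0 stroke→J1  (common-f at J1 fixed by 2)
#1 stroke→J2  (only one effort-in slot at J2)
#4 stroke→J3  (1-jn J3 has f-setter on 1)
#5 stroke→J3  (J3 flow already set via bond 1)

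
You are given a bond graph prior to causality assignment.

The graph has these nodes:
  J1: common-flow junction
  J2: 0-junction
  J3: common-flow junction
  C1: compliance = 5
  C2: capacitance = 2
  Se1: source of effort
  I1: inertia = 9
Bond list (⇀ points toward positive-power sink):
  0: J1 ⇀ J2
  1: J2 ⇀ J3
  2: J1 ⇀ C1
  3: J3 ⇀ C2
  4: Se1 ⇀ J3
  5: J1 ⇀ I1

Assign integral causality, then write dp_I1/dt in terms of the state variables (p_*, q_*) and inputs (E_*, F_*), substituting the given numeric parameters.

dp_I1/dt = E_Se1 - q_C1/5 - q_C2/2

β4 stroke at J3  (Se1: effort source, stroke at far end)
β2 stroke at J1  (C1 integral (e out))
β3 stroke at J3  (C2 outputs effort q/C2)
β1 stroke at J2  (only one flow-in slot at J3)
β0 stroke at J1  (J2 effort already set via bond 1)
β5 stroke at I1  (closing 1-jn rule on J1)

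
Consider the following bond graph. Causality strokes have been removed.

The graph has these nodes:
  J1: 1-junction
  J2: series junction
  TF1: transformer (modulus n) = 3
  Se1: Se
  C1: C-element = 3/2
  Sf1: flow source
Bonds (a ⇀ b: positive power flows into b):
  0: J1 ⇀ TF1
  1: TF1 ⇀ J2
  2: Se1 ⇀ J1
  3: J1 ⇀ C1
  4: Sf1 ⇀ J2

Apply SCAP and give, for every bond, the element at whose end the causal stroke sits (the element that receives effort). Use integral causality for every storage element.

β0 stroke→TF1
β1 stroke→J2
β2 stroke→J1
β3 stroke→J1
β4 stroke→Sf1

b2 stroke at J1  (Se1 (Se) sets effort on bond)
b4 stroke at Sf1  (Sf1 (Sf) sets flow on bond)
b1 stroke at J2  (1-jn J2 has f-setter on 4)
b0 stroke at TF1  (TF TF1: opposite of bond 1)
b3 stroke at J1  (J1: bond 0 brought flow, rest push out)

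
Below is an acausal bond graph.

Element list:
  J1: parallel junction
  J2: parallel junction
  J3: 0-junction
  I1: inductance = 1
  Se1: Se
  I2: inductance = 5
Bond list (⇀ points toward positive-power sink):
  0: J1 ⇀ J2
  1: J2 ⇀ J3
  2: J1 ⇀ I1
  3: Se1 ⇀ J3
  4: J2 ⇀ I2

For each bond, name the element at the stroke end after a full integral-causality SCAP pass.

β0 stroke at J1
β1 stroke at J2
β2 stroke at I1
β3 stroke at J3
β4 stroke at I2

#3 stroke at J3  (source Se1 imposes e)
#1 stroke at J2  (J3 effort already set via bond 3)
#0 stroke at J1  (0-jn J2 has e-setter on 1)
#4 stroke at I2  (common-e at J2 fixed by 1)
#2 stroke at I1  (J1: bond 0 brought effort, rest push out)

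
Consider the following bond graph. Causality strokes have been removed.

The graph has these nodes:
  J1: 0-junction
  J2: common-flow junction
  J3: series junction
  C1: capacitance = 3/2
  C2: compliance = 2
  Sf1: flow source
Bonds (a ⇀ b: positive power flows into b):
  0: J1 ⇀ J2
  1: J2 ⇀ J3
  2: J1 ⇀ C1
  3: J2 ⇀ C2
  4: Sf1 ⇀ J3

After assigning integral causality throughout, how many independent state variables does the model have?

2  (C1, C2 all integral)

β4 →Sf1  (Sf1 fixes flow; stroke at Sf1)
β1 →J3  (J3 flow already set via bond 4)
β0 →J2  (common-f at J2 fixed by 1)
β3 →J2  (J2 flow already set via bond 1)
β2 →J1  (only one effort-in slot at J1)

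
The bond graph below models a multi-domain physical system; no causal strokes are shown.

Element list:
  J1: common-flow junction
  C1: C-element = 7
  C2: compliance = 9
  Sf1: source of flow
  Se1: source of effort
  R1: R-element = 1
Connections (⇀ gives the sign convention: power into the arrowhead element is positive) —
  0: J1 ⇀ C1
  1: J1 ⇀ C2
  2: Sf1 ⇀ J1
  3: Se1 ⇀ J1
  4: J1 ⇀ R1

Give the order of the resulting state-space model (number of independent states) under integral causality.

bond 2 |Sf1  (Sf1 fixes flow; stroke at Sf1)
bond 3 |J1  (Se1 fixes effort; stroke away)
bond 0 |J1  (1-jn J1 has f-setter on 2)
bond 1 |J1  (J1 flow already set via bond 2)
bond 4 |J1  (J1: bond 2 brought flow, rest push out)

2  (C1, C2 all integral)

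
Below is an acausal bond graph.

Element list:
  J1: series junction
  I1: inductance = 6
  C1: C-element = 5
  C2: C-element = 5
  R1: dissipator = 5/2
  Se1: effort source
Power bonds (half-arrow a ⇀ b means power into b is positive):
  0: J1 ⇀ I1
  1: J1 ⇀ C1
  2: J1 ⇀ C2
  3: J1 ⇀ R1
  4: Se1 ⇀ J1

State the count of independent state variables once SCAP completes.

#4 stroke→J1  (Se1 (Se) sets effort on bond)
#0 stroke→I1  (I1 outputs flow p/I1)
#1 stroke→J1  (1-jn J1 has f-setter on 0)
#2 stroke→J1  (1-jn J1 has f-setter on 0)
#3 stroke→J1  (1-jn J1 has f-setter on 0)

3  (C1, C2, I1 all integral)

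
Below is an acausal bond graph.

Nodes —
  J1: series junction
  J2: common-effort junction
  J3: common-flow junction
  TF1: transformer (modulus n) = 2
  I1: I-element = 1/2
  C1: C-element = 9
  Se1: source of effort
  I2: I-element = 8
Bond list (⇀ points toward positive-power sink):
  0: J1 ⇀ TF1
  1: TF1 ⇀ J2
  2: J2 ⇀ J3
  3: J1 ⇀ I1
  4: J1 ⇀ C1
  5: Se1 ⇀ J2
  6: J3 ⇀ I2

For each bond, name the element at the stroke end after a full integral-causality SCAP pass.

β5 stroke→J2  (Se1: effort source, stroke at far end)
β1 stroke→TF1  (J2 effort already set via bond 5)
β2 stroke→J3  (common-e at J2 fixed by 5)
β6 stroke→I2  (only one flow-in slot at J3)
β0 stroke→J1  (TF TF1: opposite of bond 1)
β3 stroke→I1  (I1: I, integral causality)
β4 stroke→J1  (J1 flow already set via bond 3)

bond 0 →J1
bond 1 →TF1
bond 2 →J3
bond 3 →I1
bond 4 →J1
bond 5 →J2
bond 6 →I2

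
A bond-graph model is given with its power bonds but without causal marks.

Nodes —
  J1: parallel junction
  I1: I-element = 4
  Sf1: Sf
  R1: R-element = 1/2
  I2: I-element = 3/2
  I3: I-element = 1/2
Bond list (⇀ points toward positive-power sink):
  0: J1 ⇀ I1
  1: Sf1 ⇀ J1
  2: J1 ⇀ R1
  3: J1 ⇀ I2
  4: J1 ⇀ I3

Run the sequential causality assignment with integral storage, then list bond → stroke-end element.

#1 |Sf1  (Sf1 fixes flow; stroke at Sf1)
#0 |I1  (I1: I, integral causality)
#3 |I2  (I2 outputs flow p/I2)
#4 |I3  (I3 integral (f out))
#2 |J1  (closing 0-jn rule on J1)

β0 →I1
β1 →Sf1
β2 →J1
β3 →I2
β4 →I3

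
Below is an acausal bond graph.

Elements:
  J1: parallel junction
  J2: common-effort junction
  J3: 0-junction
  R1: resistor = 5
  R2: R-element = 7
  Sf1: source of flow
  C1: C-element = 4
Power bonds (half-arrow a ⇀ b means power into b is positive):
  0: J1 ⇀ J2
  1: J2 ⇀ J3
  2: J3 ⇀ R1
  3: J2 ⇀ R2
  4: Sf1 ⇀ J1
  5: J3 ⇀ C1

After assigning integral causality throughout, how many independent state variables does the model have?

β4 stroke→Sf1  (Sf1: flow source, stroke at near end)
β0 stroke→J1  (closing 0-jn rule on J1)
β5 stroke→J3  (C1 integral (e out))
β1 stroke→J2  (J3: bond 5 brought effort, rest push out)
β2 stroke→R1  (common-e at J3 fixed by 5)
β3 stroke→R2  (0-jn J2 has e-setter on 1)

1  (C1 all integral)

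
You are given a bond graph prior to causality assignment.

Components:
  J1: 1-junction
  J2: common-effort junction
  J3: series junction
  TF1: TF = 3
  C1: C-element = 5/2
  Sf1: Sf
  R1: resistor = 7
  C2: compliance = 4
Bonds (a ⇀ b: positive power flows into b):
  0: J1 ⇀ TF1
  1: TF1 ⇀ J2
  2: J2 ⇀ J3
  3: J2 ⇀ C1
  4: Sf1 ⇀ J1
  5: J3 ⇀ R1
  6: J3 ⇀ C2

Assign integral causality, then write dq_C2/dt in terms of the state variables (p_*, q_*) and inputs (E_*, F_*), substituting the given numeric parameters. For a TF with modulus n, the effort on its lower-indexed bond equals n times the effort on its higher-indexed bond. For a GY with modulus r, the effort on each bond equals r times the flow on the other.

dq_C2/dt = 2*q_C1/35 - q_C2/28

bond 4 |Sf1  (Sf1 (Sf) sets flow on bond)
bond 0 |J1  (common-f at J1 fixed by 4)
bond 1 |TF1  (TF1 one-in-one-out from 0)
bond 3 |J2  (C1: C, integral causality)
bond 2 |J3  (J2: bond 3 brought effort, rest push out)
bond 6 |J3  (C2 integral (e out))
bond 5 |R1  (J3: last free bond brings flow in)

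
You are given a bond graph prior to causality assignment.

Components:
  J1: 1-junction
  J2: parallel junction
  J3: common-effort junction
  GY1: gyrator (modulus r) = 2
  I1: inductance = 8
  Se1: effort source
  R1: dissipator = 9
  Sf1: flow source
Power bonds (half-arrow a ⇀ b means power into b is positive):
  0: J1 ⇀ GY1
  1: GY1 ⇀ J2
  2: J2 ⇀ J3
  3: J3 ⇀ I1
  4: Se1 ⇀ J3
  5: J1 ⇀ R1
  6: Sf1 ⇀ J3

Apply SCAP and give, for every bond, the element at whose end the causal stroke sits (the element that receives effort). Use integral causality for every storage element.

β0 →GY1
β1 →GY1
β2 →J2
β3 →I1
β4 →J3
β5 →J1
β6 →Sf1

b4 →J3  (source Se1 imposes e)
b6 →Sf1  (Sf1: flow source, stroke at near end)
b2 →J2  (J3: bond 4 brought effort, rest push out)
b3 →I1  (common-e at J3 fixed by 4)
b1 →GY1  (common-e at J2 fixed by 2)
b0 →GY1  (GY GY1: same side as bond 1)
b5 →J1  (J1 flow already set via bond 0)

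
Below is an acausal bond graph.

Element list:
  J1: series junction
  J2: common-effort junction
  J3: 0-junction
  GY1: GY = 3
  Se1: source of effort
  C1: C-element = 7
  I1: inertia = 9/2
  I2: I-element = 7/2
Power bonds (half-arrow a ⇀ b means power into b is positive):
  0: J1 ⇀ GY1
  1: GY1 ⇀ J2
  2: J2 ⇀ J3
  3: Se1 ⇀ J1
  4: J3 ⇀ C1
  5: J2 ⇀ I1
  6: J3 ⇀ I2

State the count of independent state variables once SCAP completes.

3  (C1, I1, I2 all integral)

bond 3 |J1  (source Se1 imposes e)
bond 0 |GY1  (only one flow-in slot at J1)
bond 1 |GY1  (GY1: gyrator matches bond 0)
bond 4 |J3  (C1: C, integral causality)
bond 2 |J2  (common-e at J3 fixed by 4)
bond 6 |I2  (J3 effort already set via bond 4)
bond 5 |I1  (common-e at J2 fixed by 2)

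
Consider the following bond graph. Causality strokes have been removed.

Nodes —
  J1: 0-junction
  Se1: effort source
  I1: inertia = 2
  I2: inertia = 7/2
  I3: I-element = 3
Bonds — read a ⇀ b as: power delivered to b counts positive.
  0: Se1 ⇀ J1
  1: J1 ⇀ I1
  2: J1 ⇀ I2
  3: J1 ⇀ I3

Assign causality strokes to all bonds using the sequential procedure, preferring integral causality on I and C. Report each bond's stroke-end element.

bond 0 →J1
bond 1 →I1
bond 2 →I2
bond 3 →I3

β0 stroke→J1  (Se1: effort source, stroke at far end)
β1 stroke→I1  (J1 effort already set via bond 0)
β2 stroke→I2  (J1 effort already set via bond 0)
β3 stroke→I3  (0-jn J1 has e-setter on 0)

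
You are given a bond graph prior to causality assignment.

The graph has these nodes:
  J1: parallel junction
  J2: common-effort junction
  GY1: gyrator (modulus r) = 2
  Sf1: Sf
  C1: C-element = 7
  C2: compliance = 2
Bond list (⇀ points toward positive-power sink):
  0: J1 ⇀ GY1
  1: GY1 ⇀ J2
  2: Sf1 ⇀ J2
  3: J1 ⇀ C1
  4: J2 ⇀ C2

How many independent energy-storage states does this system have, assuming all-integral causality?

b2 stroke→Sf1  (Sf1 (Sf) sets flow on bond)
b3 stroke→J1  (prefer integral on C1)
b0 stroke→GY1  (J1: bond 3 brought effort, rest push out)
b1 stroke→GY1  (GY1: gyrator matches bond 0)
b4 stroke→J2  (closing 0-jn rule on J2)

2  (C1, C2 all integral)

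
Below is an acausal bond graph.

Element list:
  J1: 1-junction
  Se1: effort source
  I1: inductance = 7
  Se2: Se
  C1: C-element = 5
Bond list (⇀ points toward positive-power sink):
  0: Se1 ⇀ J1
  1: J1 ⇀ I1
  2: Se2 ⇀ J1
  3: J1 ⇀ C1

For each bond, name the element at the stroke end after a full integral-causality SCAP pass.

β0 stroke→J1
β1 stroke→I1
β2 stroke→J1
β3 stroke→J1

#0 stroke→J1  (Se1: effort source, stroke at far end)
#2 stroke→J1  (Se2 (Se) sets effort on bond)
#1 stroke→I1  (prefer integral on I1)
#3 stroke→J1  (1-jn J1 has f-setter on 1)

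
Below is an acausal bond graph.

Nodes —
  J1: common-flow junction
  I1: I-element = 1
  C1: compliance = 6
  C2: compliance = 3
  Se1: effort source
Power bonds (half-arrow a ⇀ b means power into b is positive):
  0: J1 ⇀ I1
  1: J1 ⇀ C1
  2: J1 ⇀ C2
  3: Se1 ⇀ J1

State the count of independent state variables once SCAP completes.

#3 stroke→J1  (Se1 (Se) sets effort on bond)
#0 stroke→I1  (prefer integral on I1)
#1 stroke→J1  (1-jn J1 has f-setter on 0)
#2 stroke→J1  (common-f at J1 fixed by 0)

3  (C1, C2, I1 all integral)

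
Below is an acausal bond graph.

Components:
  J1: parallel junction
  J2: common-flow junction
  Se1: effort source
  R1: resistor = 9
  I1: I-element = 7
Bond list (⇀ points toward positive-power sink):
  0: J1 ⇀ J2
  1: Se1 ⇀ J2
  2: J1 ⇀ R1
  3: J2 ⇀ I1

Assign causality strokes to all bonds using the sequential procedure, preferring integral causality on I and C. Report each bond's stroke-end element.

b1 stroke→J2  (Se1: effort source, stroke at far end)
b3 stroke→I1  (prefer integral on I1)
b0 stroke→J2  (1-jn J2 has f-setter on 3)
b2 stroke→J1  (only one effort-in slot at J1)

b0 →J2
b1 →J2
b2 →J1
b3 →I1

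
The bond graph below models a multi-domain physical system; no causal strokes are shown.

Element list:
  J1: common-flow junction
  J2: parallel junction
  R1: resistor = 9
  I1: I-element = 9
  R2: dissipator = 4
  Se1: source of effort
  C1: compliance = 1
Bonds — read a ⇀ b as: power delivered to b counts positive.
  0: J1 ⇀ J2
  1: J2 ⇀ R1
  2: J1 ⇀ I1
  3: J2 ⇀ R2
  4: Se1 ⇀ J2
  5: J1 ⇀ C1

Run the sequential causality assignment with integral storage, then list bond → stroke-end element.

#4 stroke→J2  (Se1 (Se) sets effort on bond)
#0 stroke→J1  (common-e at J2 fixed by 4)
#1 stroke→R1  (J2 effort already set via bond 4)
#3 stroke→R2  (J2: bond 4 brought effort, rest push out)
#2 stroke→I1  (I1: I, integral causality)
#5 stroke→J1  (J1: bond 2 brought flow, rest push out)

bond 0 |J1
bond 1 |R1
bond 2 |I1
bond 3 |R2
bond 4 |J2
bond 5 |J1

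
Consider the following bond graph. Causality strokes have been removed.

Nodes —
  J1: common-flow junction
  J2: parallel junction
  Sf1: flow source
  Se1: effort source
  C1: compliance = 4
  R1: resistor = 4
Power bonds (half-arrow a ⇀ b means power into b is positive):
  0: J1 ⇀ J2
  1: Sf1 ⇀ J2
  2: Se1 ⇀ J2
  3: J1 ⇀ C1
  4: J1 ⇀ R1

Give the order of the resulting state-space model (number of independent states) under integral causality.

β1 stroke at Sf1  (Sf1 fixes flow; stroke at Sf1)
β2 stroke at J2  (source Se1 imposes e)
β0 stroke at J1  (J2: bond 2 brought effort, rest push out)
β3 stroke at J1  (C1 integral (e out))
β4 stroke at R1  (J1: last free bond brings flow in)

1  (C1 all integral)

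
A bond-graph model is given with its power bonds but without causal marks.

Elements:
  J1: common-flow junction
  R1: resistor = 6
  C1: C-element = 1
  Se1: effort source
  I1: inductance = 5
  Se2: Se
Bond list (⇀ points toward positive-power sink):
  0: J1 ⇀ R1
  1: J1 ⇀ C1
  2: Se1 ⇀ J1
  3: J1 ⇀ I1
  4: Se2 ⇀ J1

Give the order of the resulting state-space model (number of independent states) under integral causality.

b2 →J1  (Se1: effort source, stroke at far end)
b4 →J1  (Se2 (Se) sets effort on bond)
b1 →J1  (C1 outputs effort q/C1)
b3 →I1  (I1 outputs flow p/I1)
b0 →J1  (J1: bond 3 brought flow, rest push out)

2  (C1, I1 all integral)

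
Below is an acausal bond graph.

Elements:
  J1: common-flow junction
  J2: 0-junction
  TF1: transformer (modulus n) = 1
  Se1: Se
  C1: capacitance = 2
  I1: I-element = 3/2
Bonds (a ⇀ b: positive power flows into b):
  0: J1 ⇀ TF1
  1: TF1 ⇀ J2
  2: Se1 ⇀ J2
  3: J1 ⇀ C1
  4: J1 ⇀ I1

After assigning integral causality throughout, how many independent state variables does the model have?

bond 2 →J2  (source Se1 imposes e)
bond 1 →TF1  (0-jn J2 has e-setter on 2)
bond 0 →J1  (TF1: transformer flips bond 1)
bond 3 →J1  (C1 integral (e out))
bond 4 →I1  (only one flow-in slot at J1)

2  (C1, I1 all integral)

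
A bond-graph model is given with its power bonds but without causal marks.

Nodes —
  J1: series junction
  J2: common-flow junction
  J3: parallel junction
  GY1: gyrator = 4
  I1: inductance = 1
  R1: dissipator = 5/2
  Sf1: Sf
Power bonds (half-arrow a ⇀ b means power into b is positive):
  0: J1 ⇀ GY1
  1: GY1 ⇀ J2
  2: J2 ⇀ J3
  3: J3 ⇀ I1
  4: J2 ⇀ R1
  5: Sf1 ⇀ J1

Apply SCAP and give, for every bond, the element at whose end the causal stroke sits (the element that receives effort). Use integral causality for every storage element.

b5 |Sf1  (Sf1: flow source, stroke at near end)
b0 |J1  (common-f at J1 fixed by 5)
b1 |J2  (GY1: gyrator matches bond 0)
b3 |I1  (prefer integral on I1)
b2 |J3  (closing 0-jn rule on J3)
b4 |J2  (J2: bond 2 brought flow, rest push out)

β0 |J1
β1 |J2
β2 |J3
β3 |I1
β4 |J2
β5 |Sf1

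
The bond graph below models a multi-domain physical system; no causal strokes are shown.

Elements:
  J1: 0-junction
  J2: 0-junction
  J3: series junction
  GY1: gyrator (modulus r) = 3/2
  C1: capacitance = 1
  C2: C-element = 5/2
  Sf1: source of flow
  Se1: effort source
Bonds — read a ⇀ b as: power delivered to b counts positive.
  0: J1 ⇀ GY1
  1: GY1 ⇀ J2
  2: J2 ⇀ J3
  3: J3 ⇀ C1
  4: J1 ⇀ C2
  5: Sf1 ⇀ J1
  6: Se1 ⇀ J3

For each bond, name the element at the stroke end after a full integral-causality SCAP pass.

b5 |Sf1  (Sf1 fixes flow; stroke at Sf1)
b6 |J3  (Se1 fixes effort; stroke away)
b3 |J3  (prefer integral on C1)
b2 |J2  (only one flow-in slot at J3)
b1 |GY1  (common-e at J2 fixed by 2)
b0 |GY1  (GY1 both-in/both-out from 1)
b4 |J1  (only one effort-in slot at J1)

bond 0 stroke→GY1
bond 1 stroke→GY1
bond 2 stroke→J2
bond 3 stroke→J3
bond 4 stroke→J1
bond 5 stroke→Sf1
bond 6 stroke→J3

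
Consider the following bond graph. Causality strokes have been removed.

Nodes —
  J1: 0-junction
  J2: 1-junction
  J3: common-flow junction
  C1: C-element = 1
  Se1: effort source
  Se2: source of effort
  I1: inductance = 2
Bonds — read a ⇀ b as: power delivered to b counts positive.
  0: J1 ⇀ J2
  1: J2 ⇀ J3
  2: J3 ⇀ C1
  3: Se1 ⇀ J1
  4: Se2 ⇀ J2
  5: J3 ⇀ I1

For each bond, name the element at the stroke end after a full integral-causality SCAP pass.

bond 0 →J2
bond 1 →J3
bond 2 →J3
bond 3 →J1
bond 4 →J2
bond 5 →I1

b3 |J1  (source Se1 imposes e)
b4 |J2  (Se2 fixes effort; stroke away)
b0 |J2  (J1 effort already set via bond 3)
b1 |J3  (closing 1-jn rule on J2)
b2 |J3  (prefer integral on C1)
b5 |I1  (J3 needs exactly one f-in)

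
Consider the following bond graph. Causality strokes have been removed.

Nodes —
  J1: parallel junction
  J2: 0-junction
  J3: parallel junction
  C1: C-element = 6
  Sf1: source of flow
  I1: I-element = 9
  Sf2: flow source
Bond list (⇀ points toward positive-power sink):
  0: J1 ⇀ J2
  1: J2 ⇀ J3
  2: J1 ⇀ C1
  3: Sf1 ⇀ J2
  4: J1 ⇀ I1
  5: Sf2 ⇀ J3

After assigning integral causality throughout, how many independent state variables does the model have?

2  (C1, I1 all integral)

#3 stroke at Sf1  (Sf1: flow source, stroke at near end)
#5 stroke at Sf2  (Sf2 (Sf) sets flow on bond)
#1 stroke at J3  (J3 needs exactly one e-in)
#0 stroke at J2  (closing 0-jn rule on J2)
#2 stroke at J1  (C1: C, integral causality)
#4 stroke at I1  (J1 effort already set via bond 2)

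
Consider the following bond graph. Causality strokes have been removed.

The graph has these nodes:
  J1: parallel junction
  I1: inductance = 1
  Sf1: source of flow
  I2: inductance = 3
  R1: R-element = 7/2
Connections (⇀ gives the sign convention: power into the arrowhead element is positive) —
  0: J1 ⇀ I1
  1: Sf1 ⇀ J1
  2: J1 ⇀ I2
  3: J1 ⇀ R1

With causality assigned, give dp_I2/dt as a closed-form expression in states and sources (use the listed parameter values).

#1 |Sf1  (Sf1: flow source, stroke at near end)
#0 |I1  (I1 outputs flow p/I1)
#2 |I2  (I2 integral (f out))
#3 |J1  (only one effort-in slot at J1)

dp_I2/dt = 7*F_Sf1/2 - 7*p_I1/2 - 7*p_I2/6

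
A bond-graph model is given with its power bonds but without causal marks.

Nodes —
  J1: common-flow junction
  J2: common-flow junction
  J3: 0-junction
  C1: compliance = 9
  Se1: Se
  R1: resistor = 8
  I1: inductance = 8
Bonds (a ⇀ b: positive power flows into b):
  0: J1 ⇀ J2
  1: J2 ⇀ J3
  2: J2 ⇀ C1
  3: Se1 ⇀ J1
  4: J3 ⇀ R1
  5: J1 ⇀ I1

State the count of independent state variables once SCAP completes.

bond 3 stroke→J1  (source Se1 imposes e)
bond 2 stroke→J2  (prefer integral on C1)
bond 5 stroke→I1  (I1: I, integral causality)
bond 0 stroke→J1  (J1 flow already set via bond 5)
bond 1 stroke→J2  (J2: bond 0 brought flow, rest push out)
bond 4 stroke→J3  (only one effort-in slot at J3)

2  (C1, I1 all integral)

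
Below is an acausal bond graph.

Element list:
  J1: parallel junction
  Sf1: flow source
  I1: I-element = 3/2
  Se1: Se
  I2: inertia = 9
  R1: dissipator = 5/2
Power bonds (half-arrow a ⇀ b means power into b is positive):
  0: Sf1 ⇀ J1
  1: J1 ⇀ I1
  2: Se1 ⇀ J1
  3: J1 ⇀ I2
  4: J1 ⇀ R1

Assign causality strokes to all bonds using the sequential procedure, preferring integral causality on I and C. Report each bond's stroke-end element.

β0 →Sf1  (Sf1: flow source, stroke at near end)
β2 →J1  (Se1: effort source, stroke at far end)
β1 →I1  (0-jn J1 has e-setter on 2)
β3 →I2  (J1: bond 2 brought effort, rest push out)
β4 →R1  (J1: bond 2 brought effort, rest push out)

bond 0 stroke at Sf1
bond 1 stroke at I1
bond 2 stroke at J1
bond 3 stroke at I2
bond 4 stroke at R1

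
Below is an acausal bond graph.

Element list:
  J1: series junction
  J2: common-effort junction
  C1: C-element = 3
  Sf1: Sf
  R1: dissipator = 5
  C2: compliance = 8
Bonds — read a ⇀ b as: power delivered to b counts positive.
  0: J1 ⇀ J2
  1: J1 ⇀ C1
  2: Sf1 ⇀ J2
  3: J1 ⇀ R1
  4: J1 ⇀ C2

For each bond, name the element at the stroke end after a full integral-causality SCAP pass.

#0 →J2
#1 →J1
#2 →Sf1
#3 →J1
#4 →J1

b2 stroke at Sf1  (Sf1 fixes flow; stroke at Sf1)
b0 stroke at J2  (J2: last free bond brings effort in)
b1 stroke at J1  (J1: bond 0 brought flow, rest push out)
b3 stroke at J1  (J1 flow already set via bond 0)
b4 stroke at J1  (J1: bond 0 brought flow, rest push out)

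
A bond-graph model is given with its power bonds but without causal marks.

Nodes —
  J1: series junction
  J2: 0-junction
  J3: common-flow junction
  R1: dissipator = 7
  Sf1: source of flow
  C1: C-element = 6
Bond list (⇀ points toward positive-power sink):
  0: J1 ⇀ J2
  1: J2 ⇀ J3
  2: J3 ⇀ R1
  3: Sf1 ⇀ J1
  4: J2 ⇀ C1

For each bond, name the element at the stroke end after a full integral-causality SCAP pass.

bond 3 →Sf1  (Sf1: flow source, stroke at near end)
bond 0 →J1  (J1: bond 3 brought flow, rest push out)
bond 4 →J2  (prefer integral on C1)
bond 1 →J3  (common-e at J2 fixed by 4)
bond 2 →R1  (only one flow-in slot at J3)

bond 0 →J1
bond 1 →J3
bond 2 →R1
bond 3 →Sf1
bond 4 →J2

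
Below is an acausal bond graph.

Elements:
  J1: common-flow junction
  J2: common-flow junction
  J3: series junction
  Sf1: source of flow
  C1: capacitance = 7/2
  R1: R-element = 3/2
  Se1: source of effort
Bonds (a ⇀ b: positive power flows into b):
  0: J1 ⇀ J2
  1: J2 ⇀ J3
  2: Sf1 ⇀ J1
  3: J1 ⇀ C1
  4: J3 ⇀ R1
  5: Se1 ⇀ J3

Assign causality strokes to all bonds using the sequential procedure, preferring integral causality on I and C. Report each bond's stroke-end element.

#2 stroke→Sf1  (Sf1: flow source, stroke at near end)
#5 stroke→J3  (Se1: effort source, stroke at far end)
#0 stroke→J1  (J1 flow already set via bond 2)
#3 stroke→J1  (J1: bond 2 brought flow, rest push out)
#1 stroke→J2  (1-jn J2 has f-setter on 0)
#4 stroke→J3  (J3 flow already set via bond 1)

bond 0 →J1
bond 1 →J2
bond 2 →Sf1
bond 3 →J1
bond 4 →J3
bond 5 →J3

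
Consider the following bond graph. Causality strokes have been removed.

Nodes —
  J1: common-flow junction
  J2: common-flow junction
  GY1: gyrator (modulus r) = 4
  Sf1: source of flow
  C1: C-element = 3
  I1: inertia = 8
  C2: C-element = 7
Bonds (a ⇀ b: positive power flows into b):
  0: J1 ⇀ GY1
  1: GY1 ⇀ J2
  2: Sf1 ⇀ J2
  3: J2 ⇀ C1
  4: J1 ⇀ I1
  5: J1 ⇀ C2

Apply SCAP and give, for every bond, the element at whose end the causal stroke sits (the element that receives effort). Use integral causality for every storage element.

β0 stroke→J1
β1 stroke→J2
β2 stroke→Sf1
β3 stroke→J2
β4 stroke→I1
β5 stroke→J1

b2 |Sf1  (Sf1 fixes flow; stroke at Sf1)
b1 |J2  (J2: bond 2 brought flow, rest push out)
b3 |J2  (1-jn J2 has f-setter on 2)
b0 |J1  (through GY1, causality inverts; strokes same side of GY1)
b4 |I1  (I1 outputs flow p/I1)
b5 |J1  (J1: bond 4 brought flow, rest push out)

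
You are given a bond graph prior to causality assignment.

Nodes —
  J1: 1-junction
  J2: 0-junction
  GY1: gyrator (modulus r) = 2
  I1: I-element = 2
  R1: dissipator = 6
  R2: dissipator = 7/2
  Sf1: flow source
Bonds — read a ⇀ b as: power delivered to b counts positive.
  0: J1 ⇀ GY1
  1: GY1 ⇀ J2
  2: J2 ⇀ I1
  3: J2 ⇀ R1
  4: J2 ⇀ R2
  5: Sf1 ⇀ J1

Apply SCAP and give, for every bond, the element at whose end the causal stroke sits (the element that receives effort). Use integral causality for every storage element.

bond 5 stroke→Sf1  (Sf1 fixes flow; stroke at Sf1)
bond 0 stroke→J1  (J1: bond 5 brought flow, rest push out)
bond 1 stroke→J2  (through GY1, causality inverts; strokes same side of GY1)
bond 2 stroke→I1  (common-e at J2 fixed by 1)
bond 3 stroke→R1  (0-jn J2 has e-setter on 1)
bond 4 stroke→R2  (0-jn J2 has e-setter on 1)

b0 |J1
b1 |J2
b2 |I1
b3 |R1
b4 |R2
b5 |Sf1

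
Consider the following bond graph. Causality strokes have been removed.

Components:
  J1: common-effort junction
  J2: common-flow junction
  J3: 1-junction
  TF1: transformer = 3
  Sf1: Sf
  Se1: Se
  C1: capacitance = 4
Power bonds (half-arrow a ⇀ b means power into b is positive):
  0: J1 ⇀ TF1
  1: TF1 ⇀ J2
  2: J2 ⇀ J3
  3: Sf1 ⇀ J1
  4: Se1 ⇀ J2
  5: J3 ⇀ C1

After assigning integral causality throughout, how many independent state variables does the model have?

β3 →Sf1  (Sf1 fixes flow; stroke at Sf1)
β4 →J2  (Se1 fixes effort; stroke away)
β0 →J1  (closing 0-jn rule on J1)
β1 →TF1  (through TF1, causality passes straight; one stroke at TF1)
β2 →J2  (common-f at J2 fixed by 1)
β5 →J3  (J3 flow already set via bond 2)

1  (C1 all integral)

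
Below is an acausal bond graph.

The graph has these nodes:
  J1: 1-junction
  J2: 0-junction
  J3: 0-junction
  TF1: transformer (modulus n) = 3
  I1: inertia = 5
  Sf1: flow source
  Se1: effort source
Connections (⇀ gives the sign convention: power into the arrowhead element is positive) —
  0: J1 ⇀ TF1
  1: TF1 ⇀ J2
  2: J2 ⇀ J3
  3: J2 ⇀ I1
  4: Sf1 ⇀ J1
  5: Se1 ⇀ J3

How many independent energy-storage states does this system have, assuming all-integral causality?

#4 stroke→Sf1  (Sf1 (Sf) sets flow on bond)
#5 stroke→J3  (Se1 (Se) sets effort on bond)
#0 stroke→J1  (1-jn J1 has f-setter on 4)
#2 stroke→J2  (J3 effort already set via bond 5)
#1 stroke→TF1  (through TF1, causality passes straight; one stroke at TF1)
#3 stroke→I1  (J2: bond 2 brought effort, rest push out)

1  (I1 all integral)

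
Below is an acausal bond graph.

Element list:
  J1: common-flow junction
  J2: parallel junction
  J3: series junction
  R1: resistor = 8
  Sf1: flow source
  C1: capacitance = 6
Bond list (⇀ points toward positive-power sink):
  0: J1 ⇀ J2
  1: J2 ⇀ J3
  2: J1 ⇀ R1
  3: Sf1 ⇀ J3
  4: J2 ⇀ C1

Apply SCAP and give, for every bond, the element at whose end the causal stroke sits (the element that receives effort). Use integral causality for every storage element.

β0 →J1
β1 →J3
β2 →R1
β3 →Sf1
β4 →J2

#3 |Sf1  (Sf1 (Sf) sets flow on bond)
#1 |J3  (J3: bond 3 brought flow, rest push out)
#4 |J2  (C1: C, integral causality)
#0 |J1  (J2 effort already set via bond 4)
#2 |R1  (closing 1-jn rule on J1)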